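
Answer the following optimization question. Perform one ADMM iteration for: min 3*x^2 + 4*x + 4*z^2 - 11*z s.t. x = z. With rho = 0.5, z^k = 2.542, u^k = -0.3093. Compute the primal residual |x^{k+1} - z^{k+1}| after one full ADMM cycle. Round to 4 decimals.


ADMM iteration with rho = 0.5, z^k = 2.542, u^k = -0.3093
Step 1: x-update.
Minimize 3*x^2 + 4*x + (0.5/2)*(x - 2.542 - 0.3093)^2
FOC: (2*3 + 0.5)*x = -4 + 0.5*(2.542 + 0.3093)
x^{k+1} = -0.3961
Step 2: z-update.
Minimize 4*z^2 - 11*z + (0.5/2)*(-0.3961 - z - 0.3093)^2
FOC: (2*4 + 0.5)*z = 11 + 0.5*(-0.3961 - 0.3093)
z^{k+1} = 1.2526
Step 3: u-update.
u^{k+1} = -0.3093 - 0.3961 - 1.2526 = -1.958
Step 4: Primal residual = |-0.3961 - 1.2526| = 1.6487


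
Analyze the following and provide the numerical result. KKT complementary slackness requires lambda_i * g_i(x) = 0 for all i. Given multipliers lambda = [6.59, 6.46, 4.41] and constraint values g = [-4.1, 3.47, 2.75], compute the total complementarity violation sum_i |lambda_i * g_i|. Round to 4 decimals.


KKT complementary slackness check:
lambda_1 * g_1 = 6.59 * -4.1 = -27.019
lambda_2 * g_2 = 6.46 * 3.47 = 22.4162
lambda_3 * g_3 = 4.41 * 2.75 = 12.1275
Total violation = 27.019 + 22.4162 + 12.1275 = 61.5627


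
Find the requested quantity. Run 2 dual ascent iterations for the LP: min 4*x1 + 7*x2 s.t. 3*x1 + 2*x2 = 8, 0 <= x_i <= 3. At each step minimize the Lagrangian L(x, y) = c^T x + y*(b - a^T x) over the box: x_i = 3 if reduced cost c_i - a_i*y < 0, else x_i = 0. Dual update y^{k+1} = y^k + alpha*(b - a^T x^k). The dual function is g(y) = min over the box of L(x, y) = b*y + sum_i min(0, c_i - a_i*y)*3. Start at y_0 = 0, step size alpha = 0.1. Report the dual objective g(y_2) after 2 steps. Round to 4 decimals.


Dual ascent for LP: min 4*x1 + 7*x2, 3*x1 + 2*x2 = 8, 0 <= x_i <= 3
Step 1: y^k = 0.0, reduced costs: (4.0, 7.0)
  x^k = (0.0, 0.0), subgradient = b - a^T x = 8.0
  y^{k+1} = 0.0 + 0.1*8.0 = 0.8
Step 2: y^k = 0.8, reduced costs: (1.6, 5.4)
  x^k = (0.0, 0.0), subgradient = b - a^T x = 8.0
  y^{k+1} = 0.8 + 0.1*8.0 = 1.6
Dual objective at y_2 = 1.6: reduced costs (-0.8, 3.8), box minimizer x = (3.0, 0.0)
g(y_2) = b*y + (c1 - a1*y)*x1 + (c2 - a2*y)*x2 = 8*1.6 + (-0.8)*3.0 + 3.8*0.0 = 12.8 - 2.4 + 0.0 = 10.4


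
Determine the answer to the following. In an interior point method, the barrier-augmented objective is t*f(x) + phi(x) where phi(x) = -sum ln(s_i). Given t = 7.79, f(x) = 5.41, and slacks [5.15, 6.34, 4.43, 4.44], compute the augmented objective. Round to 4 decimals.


Step 1: Compute log-barrier.
ln values: [1.639, 1.8469, 1.4884, 1.4907]
phi = -(1.639 + 1.8469 + 1.4884 + 1.4907) = -6.4649
Step 2: Compute augmented objective.
t*f(x) = 7.79*5.41 = 42.1439
Total = 42.1439 - 6.4649 = 35.679


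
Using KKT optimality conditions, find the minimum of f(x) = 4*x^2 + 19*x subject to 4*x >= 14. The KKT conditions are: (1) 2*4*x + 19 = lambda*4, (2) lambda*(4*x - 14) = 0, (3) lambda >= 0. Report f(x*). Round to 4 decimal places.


Step 1: Try lambda = 0 (constraint inactive).
x_unc = -19/(2*4) = -2.375
Check: 4*-2.375 = -9.5 < 14 -- violated!
Step 2: Constraint must be active: 4*x = 14
x* = 14/4 = 3.5
lambda = (2*4*3.5 + 19)/4 = 11.75
Step 3: Compute optimal value.
f(x*) = 4*3.5^2 + 19*3.5 = 115.5


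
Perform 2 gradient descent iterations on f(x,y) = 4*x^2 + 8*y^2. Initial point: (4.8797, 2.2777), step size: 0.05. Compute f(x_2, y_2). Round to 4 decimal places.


Gradient descent on f(x,y) = 4*x^2 + 8*y^2.
Starting point: (4.8797, 2.2777), alpha = 0.05
Step 1: grad_x = 2*4*4.8797 = 39.0376, grad_y = 2*8*2.2777 = 36.4432
  x_1 = 4.8797 - 0.05*39.0376 = 2.9278
  y_1 = 2.2777 - 0.05*36.4432 = 0.4555
Step 2: grad_x = 2*4*2.9278 = 23.4226, grad_y = 2*8*0.4555 = 7.2886
  x_2 = 2.9278 - 0.05*23.4226 = 1.7567
  y_2 = 0.4555 - 0.05*7.2886 = 0.0911
f(1.7567, 0.0911) = 4*1.7567^2 + 8*0.0911^2 = 12.4103


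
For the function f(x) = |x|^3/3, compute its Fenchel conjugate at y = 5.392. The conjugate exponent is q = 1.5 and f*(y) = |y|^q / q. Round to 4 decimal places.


The conjugate exponent q satisfies 1/p + 1/q = 1.
p = 3, so q = 3/(3 - 1) = 1.5
|y|^q = 5.392^1.5 = 12.5206
f*(5.392) = 12.5206 / 1.5 = 8.3471


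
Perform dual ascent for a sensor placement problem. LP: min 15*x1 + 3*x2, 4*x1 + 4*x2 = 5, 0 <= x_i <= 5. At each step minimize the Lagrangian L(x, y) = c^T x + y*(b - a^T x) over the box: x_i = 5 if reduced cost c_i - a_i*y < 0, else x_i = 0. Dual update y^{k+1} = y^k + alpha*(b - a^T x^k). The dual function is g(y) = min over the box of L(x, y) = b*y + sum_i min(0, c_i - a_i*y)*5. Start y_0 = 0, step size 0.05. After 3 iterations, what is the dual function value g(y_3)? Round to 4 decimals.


Dual ascent for LP: min 15*x1 + 3*x2, 4*x1 + 4*x2 = 5, 0 <= x_i <= 5
Step 1: y^k = 0.0, reduced costs: (15.0, 3.0)
  x^k = (0.0, 0.0), subgradient = b - a^T x = 5.0
  y^{k+1} = 0.0 + 0.05*5.0 = 0.25
Step 2: y^k = 0.25, reduced costs: (14.0, 2.0)
  x^k = (0.0, 0.0), subgradient = b - a^T x = 5.0
  y^{k+1} = 0.25 + 0.05*5.0 = 0.5
Step 3: y^k = 0.5, reduced costs: (13.0, 1.0)
  x^k = (0.0, 0.0), subgradient = b - a^T x = 5.0
  y^{k+1} = 0.5 + 0.05*5.0 = 0.75
Dual objective at y_3 = 0.75: reduced costs (12.0, 0.0), box minimizer x = (0.0, 0.0)
g(y_3) = b*y + (c1 - a1*y)*x1 + (c2 - a2*y)*x2 = 5*0.75 + 12.0*0.0 + 0.0*0.0 = 3.75 + 0.0 + 0.0 = 3.75


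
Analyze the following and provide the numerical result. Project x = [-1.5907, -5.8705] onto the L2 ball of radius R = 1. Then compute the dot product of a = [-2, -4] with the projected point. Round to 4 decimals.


Step 1: Compute ||x|| (intermediates to 6 decimals).
||x|| = sqrt((-1.5907)^2 + (-5.8705)^2) = 6.082195
Step 2: Project.
Since ||x|| > R, scale = R/||x|| = 1/6.082195 = 0.164414, proj(x) = scale * x
proj(x) = [-0.261533, -0.965192]
Step 3: Dot product.
a^T * proj(x) = -2*(-0.261533) - 4*(-0.965192) = 4.3838


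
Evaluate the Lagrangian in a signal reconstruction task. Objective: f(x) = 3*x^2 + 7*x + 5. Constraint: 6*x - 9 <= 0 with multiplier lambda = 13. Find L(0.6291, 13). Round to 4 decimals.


Step 1: Evaluate f(x).
f(0.6291) = 3*0.6291^2 + 7*0.6291 + 5 = 10.591
Step 2: Evaluate g(x).
g(0.6291) = 6*0.6291 - 9 = -5.2254
Step 3: Compute Lagrangian.
L = 10.591 + 13*-5.2254 = -57.3392


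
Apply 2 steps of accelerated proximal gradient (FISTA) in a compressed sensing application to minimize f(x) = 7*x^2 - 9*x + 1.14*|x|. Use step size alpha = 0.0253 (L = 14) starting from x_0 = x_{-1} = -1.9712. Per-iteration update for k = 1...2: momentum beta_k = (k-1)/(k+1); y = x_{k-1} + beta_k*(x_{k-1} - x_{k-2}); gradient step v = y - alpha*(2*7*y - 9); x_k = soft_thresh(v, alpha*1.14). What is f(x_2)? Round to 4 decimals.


FISTA on f(x) = 7*x^2 - 9*x + 1.14*|x|
L = 14, alpha = 0.0253
Iteration 1: beta = 0.0, y = -1.9712 + 0.0*(-1.9712 + 1.9712) = -1.9712
  grad(y) = -36.5968, v = y - alpha*grad = -1.0453
  prox(v) = soft_thresh(-1.0453, 0.0288) = -1.0165
Iteration 2: beta = 0.3333, y = -1.0165 + 0.3333*(-1.0165 + 1.9712) = -0.6982
  grad(y) = -18.775, v = y - alpha*grad = -0.2232
  prox(v) = soft_thresh(-0.2232, 0.0288) = -0.1944
f(x_2) = 7*(-0.1944)^2 - 9*(-0.1944) + 1.14*|-0.1944| = 2.2353


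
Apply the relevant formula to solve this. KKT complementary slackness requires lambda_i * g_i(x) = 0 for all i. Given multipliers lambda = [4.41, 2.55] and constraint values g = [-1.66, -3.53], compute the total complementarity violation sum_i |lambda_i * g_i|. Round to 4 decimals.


KKT complementary slackness check:
lambda_1 * g_1 = 4.41 * -1.66 = -7.3206
lambda_2 * g_2 = 2.55 * -3.53 = -9.0015
Total violation = 7.3206 + 9.0015 = 16.3221


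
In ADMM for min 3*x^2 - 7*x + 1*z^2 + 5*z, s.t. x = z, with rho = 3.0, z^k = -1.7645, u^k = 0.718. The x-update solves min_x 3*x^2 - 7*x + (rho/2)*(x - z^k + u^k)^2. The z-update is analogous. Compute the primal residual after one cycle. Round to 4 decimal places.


ADMM iteration with rho = 3.0, z^k = -1.7645, u^k = 0.718
Step 1: x-update.
Minimize 3*x^2 - 7*x + (3.0/2)*(x + 1.7645 + 0.718)^2
FOC: (2*3 + 3.0)*x = 7 + 3.0*(-1.7645 - 0.718)
x^{k+1} = -0.0497
Step 2: z-update.
Minimize 1*z^2 + 5*z + (3.0/2)*(-0.0497 - z + 0.718)^2
FOC: (2*1 + 3.0)*z = -5 + 3.0*(-0.0497 + 0.718)
z^{k+1} = -0.599
Step 3: u-update.
u^{k+1} = 0.718 - 0.0497 + 0.599 = 1.2673
Step 4: Primal residual = |-0.0497 + 0.599| = 0.5493


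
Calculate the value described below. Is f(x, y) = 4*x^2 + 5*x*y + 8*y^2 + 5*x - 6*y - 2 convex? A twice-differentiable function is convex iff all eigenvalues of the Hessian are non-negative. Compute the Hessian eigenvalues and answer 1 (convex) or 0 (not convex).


The Hessian of f(x,y) = 4*x^2 + 5*x*y + 8*y^2 + 5*x - 6*y - 2 is:
H = [[8, 5], [5, 16]]
Trace = 8 + 16 = 24
Determinant = 8*16 - (5)^2 = 103
Discriminant = (24)^2 - 4*103 = 164.0
Eigenvalues: lambda_1 = 5.5969, lambda_2 = 18.4031
The function is convex.

1


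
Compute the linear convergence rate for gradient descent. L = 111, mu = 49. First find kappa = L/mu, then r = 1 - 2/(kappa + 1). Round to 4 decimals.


Step 1: Compute the condition number.
kappa = L/mu = 111/49 = 2.2653
Step 2: Compute the convergence rate.
r = 1 - 2/(kappa + 1) = 1 - 2*mu/(L + mu) = (L - mu)/(L + mu) = 62/160 = 0.3875


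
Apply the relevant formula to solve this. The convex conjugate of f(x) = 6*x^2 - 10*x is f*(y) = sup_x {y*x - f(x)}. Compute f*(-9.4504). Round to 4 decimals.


f*(y) = sup_x {y*x - a*x^2 - b*x} = sup_x {(y-b)*x - a*x^2}
FOC: (y - b) - 2a*x = 0 => x* = (y - b)/(2a)
x* = (-9.4504 + 10)/(2*6) = 0.0458
f*(-9.4504) = (y-b)^2/(4a) = (-9.4504 + 10)^2/(4*6)
= 0.3021/24 = 0.0126


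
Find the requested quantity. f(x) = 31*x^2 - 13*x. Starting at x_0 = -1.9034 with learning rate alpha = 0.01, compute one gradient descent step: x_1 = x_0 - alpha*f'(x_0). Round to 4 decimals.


We compute the gradient at x_0 and apply the update.
f'(x) = 62*x - 13
f'(-1.9034) = 62*-1.9034 - 13 = -131.0108
x_1 = -1.9034 - 0.01*-131.0108 = -0.5933


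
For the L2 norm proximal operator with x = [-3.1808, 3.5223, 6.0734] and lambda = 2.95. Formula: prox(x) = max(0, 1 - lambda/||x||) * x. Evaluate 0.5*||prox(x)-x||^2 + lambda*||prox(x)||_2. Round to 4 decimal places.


Step 1: Compute ||x||.
||x|| = 7.7078
Step 2: Compute scaling factor.
scale = max(0, 1 - 2.95/7.7078) = 0.6173
Step 3: prox(x) = [-1.9634, 2.1742, 3.7489]
||prox(x)|| = 4.7578
Step 4: Proximal objective.
0.5*||prox-x||^2 = 4.3513
lambda*||prox|| = 14.0355
Total = 18.3868


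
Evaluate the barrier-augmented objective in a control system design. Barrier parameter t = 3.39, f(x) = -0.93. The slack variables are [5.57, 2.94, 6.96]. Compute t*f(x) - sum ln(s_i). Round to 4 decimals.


Step 1: Compute log-barrier.
ln values: [1.7174, 1.0784, 1.9402]
phi = -(1.7174 + 1.0784 + 1.9402) = -4.736
Step 2: Compute augmented objective.
t*f(x) = 3.39*-0.93 = -3.1527
Total = -3.1527 - 4.736 = -7.8887


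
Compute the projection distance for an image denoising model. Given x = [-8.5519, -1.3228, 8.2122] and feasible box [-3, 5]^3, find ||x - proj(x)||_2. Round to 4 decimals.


Project each component onto [-3, 5].
clip(-8.5519) = -3.0, clip(-1.3228) = -1.3228, clip(8.2122) = 5.0
Projection = [-3.0, -1.3228, 5.0]
Squared diffs: [30.8236, 0.0, 10.3182]
Distance = sqrt(41.1418) = 6.4142


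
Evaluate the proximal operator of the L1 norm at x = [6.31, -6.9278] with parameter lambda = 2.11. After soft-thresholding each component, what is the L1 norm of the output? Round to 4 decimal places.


Soft-thresholding with lambda = 2.11:
prox(6.31) = sign(6.31)*max(|6.31| - 2.11, 0) = 4.2
prox(-6.9278) = sign(-6.9278)*max(|-6.9278| - 2.11, 0) = -4.8178
prox(x) = [4.2, -4.8178]
||prox(x)||_1 = 4.2 + 4.8178 = 9.0178


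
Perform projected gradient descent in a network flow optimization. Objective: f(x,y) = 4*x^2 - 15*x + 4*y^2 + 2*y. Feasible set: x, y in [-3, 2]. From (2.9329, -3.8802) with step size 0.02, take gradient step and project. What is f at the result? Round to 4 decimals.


Step 1: Compute gradient at (2.9329, -3.8802).
grad_x = 2*4*2.9329 - 15 = 8.4632
grad_y = 2*4*-3.8802 + 2 = -29.0416
Step 2: Gradient step.
x_raw = 2.9329 - 0.02*8.4632 = 2.7636
y_raw = -3.8802 - 0.02*-29.0416 = -3.2994
Step 3: Project onto [-3, 2].
x_proj = clip(2.7636) = 2.0
y_proj = clip(-3.2994) = -3.0
Step 4: Evaluate f.
f(2.0, -3.0) = 16.0


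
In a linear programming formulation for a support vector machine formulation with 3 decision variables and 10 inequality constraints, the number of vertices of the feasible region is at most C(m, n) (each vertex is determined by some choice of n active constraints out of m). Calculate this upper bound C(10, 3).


Each vertex corresponds to some choice of n active constraints out of m, so the number of vertices is at most C(m, n) = m! / (n!(m-n)!).
m = 10, n = 3
Numerator: 10 * 9 * 8
Denominator: 3! = 6
C(10, 3) = 120


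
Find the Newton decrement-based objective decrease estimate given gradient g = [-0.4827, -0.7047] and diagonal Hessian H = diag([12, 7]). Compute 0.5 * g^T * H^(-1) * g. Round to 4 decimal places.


Step 1: H is diagonal, so H^(-1) * g = [-0.0402, -0.1007].
Step 2: g^T H^(-1) g = sum_i g_i^2 / H_ii
  = (-0.4827)^2/12 + (-0.7047)^2/7
  = 0.0194 + 0.0709 = 0.0904
Step 3: Objective decrease = 0.5 * g^T H^(-1) g = 0.0452


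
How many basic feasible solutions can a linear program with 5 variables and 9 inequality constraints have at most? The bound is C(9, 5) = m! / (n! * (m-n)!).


Each vertex corresponds to some choice of n active constraints out of m, so the number of vertices is at most C(m, n) = m! / (n!(m-n)!).
m = 9, n = 5
Numerator: 9 * 8 * 7 * 6 * 5
Denominator: 5! = 120
C(9, 5) = 126


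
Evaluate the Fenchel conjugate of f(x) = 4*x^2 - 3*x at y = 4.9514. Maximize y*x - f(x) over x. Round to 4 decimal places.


f*(y) = sup_x {y*x - a*x^2 - b*x} = sup_x {(y-b)*x - a*x^2}
FOC: (y - b) - 2a*x = 0 => x* = (y - b)/(2a)
x* = (4.9514 + 3)/(2*4) = 0.9939
f*(4.9514) = (y-b)^2/(4a) = (4.9514 + 3)^2/(4*4)
= 63.2248/16 = 3.9515


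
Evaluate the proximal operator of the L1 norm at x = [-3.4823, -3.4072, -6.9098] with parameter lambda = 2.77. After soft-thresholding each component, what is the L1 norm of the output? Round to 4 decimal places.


Soft-thresholding with lambda = 2.77:
prox(-3.4823) = sign(-3.4823)*max(|-3.4823| - 2.77, 0) = -0.7123
prox(-3.4072) = sign(-3.4072)*max(|-3.4072| - 2.77, 0) = -0.6372
prox(-6.9098) = sign(-6.9098)*max(|-6.9098| - 2.77, 0) = -4.1398
prox(x) = [-0.7123, -0.6372, -4.1398]
||prox(x)||_1 = 0.7123 + 0.6372 + 4.1398 = 5.4893


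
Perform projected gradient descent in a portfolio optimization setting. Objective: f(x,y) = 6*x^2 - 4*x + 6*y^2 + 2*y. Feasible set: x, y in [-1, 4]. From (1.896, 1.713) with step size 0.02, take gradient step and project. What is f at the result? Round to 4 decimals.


Step 1: Compute gradient at (1.896, 1.713).
grad_x = 2*6*1.896 - 4 = 18.752
grad_y = 2*6*1.713 + 2 = 22.556
Step 2: Gradient step.
x_raw = 1.896 - 0.02*18.752 = 1.521
y_raw = 1.713 - 0.02*22.556 = 1.2619
Step 3: Project onto [-1, 4].
x_proj = clip(1.521) = 1.521
y_proj = clip(1.2619) = 1.2619
Step 4: Evaluate f.
f(1.521, 1.2619) = 19.8739


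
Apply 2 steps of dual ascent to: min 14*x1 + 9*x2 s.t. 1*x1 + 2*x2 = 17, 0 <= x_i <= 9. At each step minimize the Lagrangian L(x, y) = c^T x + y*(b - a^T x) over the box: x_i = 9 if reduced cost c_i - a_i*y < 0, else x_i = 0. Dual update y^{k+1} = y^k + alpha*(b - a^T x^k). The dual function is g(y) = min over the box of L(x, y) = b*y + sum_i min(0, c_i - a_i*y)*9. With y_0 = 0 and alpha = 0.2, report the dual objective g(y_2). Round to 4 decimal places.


Dual ascent for LP: min 14*x1 + 9*x2, 1*x1 + 2*x2 = 17, 0 <= x_i <= 9
Step 1: y^k = 0.0, reduced costs: (14.0, 9.0)
  x^k = (0.0, 0.0), subgradient = b - a^T x = 17.0
  y^{k+1} = 0.0 + 0.2*17.0 = 3.4
Step 2: y^k = 3.4, reduced costs: (10.6, 2.2)
  x^k = (0.0, 0.0), subgradient = b - a^T x = 17.0
  y^{k+1} = 3.4 + 0.2*17.0 = 6.8
Dual objective at y_2 = 6.8: reduced costs (7.2, -4.6), box minimizer x = (0.0, 9.0)
g(y_2) = b*y + (c1 - a1*y)*x1 + (c2 - a2*y)*x2 = 17*6.8 + 7.2*0.0 + (-4.6)*9.0 = 115.6 + 0.0 - 41.4 = 74.2


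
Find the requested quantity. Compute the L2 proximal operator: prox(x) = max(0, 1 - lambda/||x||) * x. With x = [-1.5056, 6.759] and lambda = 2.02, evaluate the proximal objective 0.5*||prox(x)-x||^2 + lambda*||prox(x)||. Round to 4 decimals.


Step 1: Compute ||x||.
||x|| = 6.9247
Step 2: Compute scaling factor.
scale = max(0, 1 - 2.02/6.9247) = 0.7083
Step 3: prox(x) = [-1.0664, 4.7873]
||prox(x)|| = 4.9047
Step 4: Proximal objective.
0.5*||prox-x||^2 = 2.0402
lambda*||prox|| = 9.9075
Total = 11.9476


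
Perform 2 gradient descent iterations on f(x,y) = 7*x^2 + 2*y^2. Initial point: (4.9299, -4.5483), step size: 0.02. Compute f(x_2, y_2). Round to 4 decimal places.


Gradient descent on f(x,y) = 7*x^2 + 2*y^2.
Starting point: (4.9299, -4.5483), alpha = 0.02
Step 1: grad_x = 2*7*4.9299 = 69.0186, grad_y = 2*2*-4.5483 = -18.1932
  x_1 = 4.9299 - 0.02*69.0186 = 3.5495
  y_1 = -4.5483 - 0.02*-18.1932 = -4.1844
Step 2: grad_x = 2*7*3.5495 = 49.6934, grad_y = 2*2*-4.1844 = -16.7377
  x_2 = 3.5495 - 0.02*49.6934 = 2.5557
  y_2 = -4.1844 - 0.02*-16.7377 = -3.8497
f(2.5557, -3.8497) = 7*2.5557^2 + 2*(-3.8497)^2 = 75.3599


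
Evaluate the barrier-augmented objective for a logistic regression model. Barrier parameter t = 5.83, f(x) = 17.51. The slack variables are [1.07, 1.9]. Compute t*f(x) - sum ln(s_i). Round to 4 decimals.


Step 1: Compute log-barrier.
ln values: [0.0677, 0.6419]
phi = -(0.0677 + 0.6419) = -0.7095
Step 2: Compute augmented objective.
t*f(x) = 5.83*17.51 = 102.0833
Total = 102.0833 - 0.7095 = 101.3738


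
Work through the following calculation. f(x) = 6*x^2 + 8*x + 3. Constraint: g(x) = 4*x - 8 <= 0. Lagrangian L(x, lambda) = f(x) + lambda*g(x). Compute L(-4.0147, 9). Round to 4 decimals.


Step 1: Evaluate f(x).
f(-4.0147) = 6*(-4.0147)^2 + 8*(-4.0147) + 3 = 67.5893
Step 2: Evaluate g(x).
g(-4.0147) = 4*-4.0147 - 8 = -24.0588
Step 3: Compute Lagrangian.
L = 67.5893 + 9*-24.0588 = -148.9399


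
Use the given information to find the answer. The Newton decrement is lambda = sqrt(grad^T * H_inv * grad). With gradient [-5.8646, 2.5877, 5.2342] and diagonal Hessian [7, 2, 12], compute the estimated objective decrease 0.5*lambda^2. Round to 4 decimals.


Step 1: H is diagonal, so H^(-1) * g = [-0.8378, 1.2939, 0.4362].
Step 2: g^T H^(-1) g = sum_i g_i^2 / H_ii
  = (-5.8646)^2/7 + (2.5877)^2/2 + (5.2342)^2/12
  = 4.9134 + 3.3481 + 2.2831 = 10.5445
Step 3: Objective decrease = 0.5 * g^T H^(-1) g = 5.2723


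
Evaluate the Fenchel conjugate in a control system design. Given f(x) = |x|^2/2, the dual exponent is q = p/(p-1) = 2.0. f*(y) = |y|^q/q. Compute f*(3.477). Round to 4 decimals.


The conjugate exponent q satisfies 1/p + 1/q = 1.
p = 2, so q = 2/(2 - 1) = 2.0
|y|^q = 3.477^2.0 = 12.0895
f*(3.477) = 12.0895 / 2.0 = 6.0448


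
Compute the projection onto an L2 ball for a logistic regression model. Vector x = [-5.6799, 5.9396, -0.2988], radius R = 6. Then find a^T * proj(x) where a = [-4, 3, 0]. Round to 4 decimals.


Step 1: Compute ||x|| (intermediates to 6 decimals).
||x|| = sqrt((-5.6799)^2 + 5.9396^2 + (-0.2988)^2) = 8.223709
Step 2: Project.
Since ||x|| > R, scale = R/||x|| = 6/8.223709 = 0.729598, proj(x) = scale * x
proj(x) = [-4.144044, 4.33352, -0.218004]
Step 3: Dot product.
a^T * proj(x) = -4*(-4.144044) + 3*4.33352 + 0*(-0.218004) = 29.5767


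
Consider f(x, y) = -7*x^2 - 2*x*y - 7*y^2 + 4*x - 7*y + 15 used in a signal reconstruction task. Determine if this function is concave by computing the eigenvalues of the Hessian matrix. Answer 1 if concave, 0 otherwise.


The Hessian of f(x,y) = -7*x^2 - 2*x*y - 7*y^2 + 4*x - 7*y + 15 is:
H = [[-14, -2], [-2, -14]]
Trace = -14 - 14 = -28
Determinant = -14*-14 - (-2)^2 = 192
Discriminant = (-28)^2 - 4*192 = 16.0
Eigenvalues: lambda_1 = -16.0, lambda_2 = -12.0
The function is concave.

1


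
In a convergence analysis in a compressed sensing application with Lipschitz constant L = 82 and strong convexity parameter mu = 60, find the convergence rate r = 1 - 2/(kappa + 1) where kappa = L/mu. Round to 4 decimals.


Step 1: Compute the condition number.
kappa = L/mu = 82/60 = 1.3667
Step 2: Compute the convergence rate.
r = 1 - 2/(kappa + 1) = 1 - 2*mu/(L + mu) = (L - mu)/(L + mu) = 22/142 = 0.1549


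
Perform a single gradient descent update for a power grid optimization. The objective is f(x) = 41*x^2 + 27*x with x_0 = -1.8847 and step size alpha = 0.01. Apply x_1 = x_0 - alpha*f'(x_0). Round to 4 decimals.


We compute the gradient at x_0 and apply the update.
f'(x) = 82*x + 27
f'(-1.8847) = 82*-1.8847 + 27 = -127.5454
x_1 = -1.8847 - 0.01*-127.5454 = -0.6092


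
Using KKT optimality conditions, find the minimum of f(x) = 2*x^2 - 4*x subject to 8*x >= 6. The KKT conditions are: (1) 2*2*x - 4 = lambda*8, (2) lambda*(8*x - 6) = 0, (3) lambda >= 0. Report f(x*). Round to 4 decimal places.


Step 1: Try lambda = 0 (constraint inactive).
Stationarity: 2*2*x - 4 = 0
x* = 4/(2*2) = 1.0
Check constraint: 8*1.0 = 8.0 >= 6 -- satisfied.
Step 2: Compute optimal value.
f(x*) = 2*1.0^2 - 4*1.0 = -2.0


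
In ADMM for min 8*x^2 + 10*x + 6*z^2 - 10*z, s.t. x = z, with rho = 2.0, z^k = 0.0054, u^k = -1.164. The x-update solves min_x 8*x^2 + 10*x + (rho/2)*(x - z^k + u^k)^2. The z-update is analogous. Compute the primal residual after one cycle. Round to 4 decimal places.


ADMM iteration with rho = 2.0, z^k = 0.0054, u^k = -1.164
Step 1: x-update.
Minimize 8*x^2 + 10*x + (2.0/2)*(x - 0.0054 - 1.164)^2
FOC: (2*8 + 2.0)*x = -10 + 2.0*(0.0054 + 1.164)
x^{k+1} = -0.4256
Step 2: z-update.
Minimize 6*z^2 - 10*z + (2.0/2)*(-0.4256 - z - 1.164)^2
FOC: (2*6 + 2.0)*z = 10 + 2.0*(-0.4256 - 1.164)
z^{k+1} = 0.4872
Step 3: u-update.
u^{k+1} = -1.164 - 0.4256 - 0.4872 = -2.0768
Step 4: Primal residual = |-0.4256 - 0.4872| = 0.9128


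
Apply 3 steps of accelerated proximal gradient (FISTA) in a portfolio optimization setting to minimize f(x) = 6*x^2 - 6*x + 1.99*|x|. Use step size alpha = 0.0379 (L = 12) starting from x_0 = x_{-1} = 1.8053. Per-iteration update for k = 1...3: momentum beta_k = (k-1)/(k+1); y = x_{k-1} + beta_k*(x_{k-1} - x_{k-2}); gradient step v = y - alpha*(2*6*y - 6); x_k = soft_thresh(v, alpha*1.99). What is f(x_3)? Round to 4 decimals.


FISTA on f(x) = 6*x^2 - 6*x + 1.99*|x|
L = 12, alpha = 0.0379
Iteration 1: beta = 0.0, y = 1.8053 + 0.0*(1.8053 - 1.8053) = 1.8053
  grad(y) = 15.6636, v = y - alpha*grad = 1.2116
  prox(v) = soft_thresh(1.2116, 0.0754) = 1.1362
Iteration 2: beta = 0.3333, y = 1.1362 + 0.3333*(1.1362 - 1.8053) = 0.9132
  grad(y) = 4.9585, v = y - alpha*grad = 0.7253
  prox(v) = soft_thresh(0.7253, 0.0754) = 0.6499
Iteration 3: beta = 0.5, y = 0.6499 + 0.5*(0.6499 - 1.1362) = 0.4067
  grad(y) = -1.1199, v = y - alpha*grad = 0.4491
  prox(v) = soft_thresh(0.4491, 0.0754) = 0.3737
f(x_3) = 6*0.3737^2 - 6*0.3737 + 1.99*|0.3737| = -0.6606


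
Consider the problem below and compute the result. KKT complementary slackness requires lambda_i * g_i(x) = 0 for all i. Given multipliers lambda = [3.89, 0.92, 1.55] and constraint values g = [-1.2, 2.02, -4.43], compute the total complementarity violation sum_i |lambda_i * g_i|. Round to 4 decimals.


KKT complementary slackness check:
lambda_1 * g_1 = 3.89 * -1.2 = -4.668
lambda_2 * g_2 = 0.92 * 2.02 = 1.8584
lambda_3 * g_3 = 1.55 * -4.43 = -6.8665
Total violation = 4.668 + 1.8584 + 6.8665 = 13.3929


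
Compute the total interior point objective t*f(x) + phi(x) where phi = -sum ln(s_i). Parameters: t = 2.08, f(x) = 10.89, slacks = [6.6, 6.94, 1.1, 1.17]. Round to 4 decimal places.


Step 1: Compute log-barrier.
ln values: [1.8871, 1.9373, 0.0953, 0.157]
phi = -(1.8871 + 1.9373 + 0.0953 + 0.157) = -4.0767
Step 2: Compute augmented objective.
t*f(x) = 2.08*10.89 = 22.6512
Total = 22.6512 - 4.0767 = 18.5745


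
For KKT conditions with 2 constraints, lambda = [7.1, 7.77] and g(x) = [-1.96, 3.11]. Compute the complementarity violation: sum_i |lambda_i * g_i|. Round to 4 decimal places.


KKT complementary slackness check:
lambda_1 * g_1 = 7.1 * -1.96 = -13.916
lambda_2 * g_2 = 7.77 * 3.11 = 24.1647
Total violation = 13.916 + 24.1647 = 38.0807


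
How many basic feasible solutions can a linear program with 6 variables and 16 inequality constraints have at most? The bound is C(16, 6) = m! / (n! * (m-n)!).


Each vertex corresponds to some choice of n active constraints out of m, so the number of vertices is at most C(m, n) = m! / (n!(m-n)!).
m = 16, n = 6
Numerator: 16 * 15 * 14 * 13 * 12 * 11
Denominator: 6! = 720
C(16, 6) = 8008


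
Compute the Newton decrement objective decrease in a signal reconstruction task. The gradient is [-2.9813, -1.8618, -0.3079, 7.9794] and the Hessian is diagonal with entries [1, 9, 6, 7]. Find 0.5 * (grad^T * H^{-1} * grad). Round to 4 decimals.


Step 1: H is diagonal, so H^(-1) * g = [-2.9813, -0.2069, -0.0513, 1.1399].
Step 2: g^T H^(-1) g = sum_i g_i^2 / H_ii
  = (-2.9813)^2/1 + (-1.8618)^2/9 + (-0.3079)^2/6 + (7.9794)^2/7
  = 8.8881 + 0.3851 + 0.0158 + 9.0958 = 18.3849
Step 3: Objective decrease = 0.5 * g^T H^(-1) g = 9.1925


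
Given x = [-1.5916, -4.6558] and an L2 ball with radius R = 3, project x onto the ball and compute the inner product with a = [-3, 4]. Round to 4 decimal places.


Step 1: Compute ||x|| (intermediates to 6 decimals).
||x|| = sqrt((-1.5916)^2 + (-4.6558)^2) = 4.920332
Step 2: Project.
Since ||x|| > R, scale = R/||x|| = 3/4.920332 = 0.609715, proj(x) = scale * x
proj(x) = [-0.970422, -2.838711]
Step 3: Dot product.
a^T * proj(x) = -3*(-0.970422) + 4*(-2.838711) = -8.4436


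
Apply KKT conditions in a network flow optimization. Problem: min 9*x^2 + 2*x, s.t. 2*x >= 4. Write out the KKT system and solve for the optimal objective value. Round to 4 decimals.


Step 1: Try lambda = 0 (constraint inactive).
x_unc = -2/(2*9) = -0.1111
Check: 2*-0.1111 = -0.2222 < 4 -- violated!
Step 2: Constraint must be active: 2*x = 4
x* = 4/2 = 2.0
lambda = (2*9*2.0 + 2)/2 = 19.0
Step 3: Compute optimal value.
f(x*) = 9*2.0^2 + 2*2.0 = 40.0


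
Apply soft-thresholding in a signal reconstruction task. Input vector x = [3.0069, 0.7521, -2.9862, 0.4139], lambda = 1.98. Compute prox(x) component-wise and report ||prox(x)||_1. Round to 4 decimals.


Soft-thresholding with lambda = 1.98:
prox(3.0069) = sign(3.0069)*max(|3.0069| - 1.98, 0) = 1.0269
prox(0.7521) = sign(0.7521)*max(|0.7521| - 1.98, 0) = 0.0
prox(-2.9862) = sign(-2.9862)*max(|-2.9862| - 1.98, 0) = -1.0062
prox(0.4139) = sign(0.4139)*max(|0.4139| - 1.98, 0) = 0.0
prox(x) = [1.0269, 0.0, -1.0062, 0.0]
||prox(x)||_1 = 1.0269 + 0.0 + 1.0062 + 0.0 = 2.0331


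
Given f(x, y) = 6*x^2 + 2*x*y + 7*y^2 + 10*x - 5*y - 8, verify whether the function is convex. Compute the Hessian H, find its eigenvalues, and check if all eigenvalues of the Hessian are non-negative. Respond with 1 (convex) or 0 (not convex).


The Hessian of f(x,y) = 6*x^2 + 2*x*y + 7*y^2 + 10*x - 5*y - 8 is:
H = [[12, 2], [2, 14]]
Trace = 12 + 14 = 26
Determinant = 12*14 - (2)^2 = 164
Discriminant = (26)^2 - 4*164 = 20.0
Eigenvalues: lambda_1 = 10.7639, lambda_2 = 15.2361
The function is convex.

1


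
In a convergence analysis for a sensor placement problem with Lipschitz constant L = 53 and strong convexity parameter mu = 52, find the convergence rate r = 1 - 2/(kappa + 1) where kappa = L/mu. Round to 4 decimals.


Step 1: Compute the condition number.
kappa = L/mu = 53/52 = 1.0192
Step 2: Compute the convergence rate.
r = 1 - 2/(kappa + 1) = 1 - 2*mu/(L + mu) = (L - mu)/(L + mu) = 1/105 = 0.0095


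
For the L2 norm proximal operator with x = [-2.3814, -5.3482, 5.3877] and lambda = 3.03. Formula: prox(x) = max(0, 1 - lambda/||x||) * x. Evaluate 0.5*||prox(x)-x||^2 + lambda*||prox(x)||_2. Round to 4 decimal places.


Step 1: Compute ||x||.
||x|| = 7.9562
Step 2: Compute scaling factor.
scale = max(0, 1 - 3.03/7.9562) = 0.6192
Step 3: prox(x) = [-1.4745, -3.3114, 3.3359]
||prox(x)|| = 4.9262
Step 4: Proximal objective.
0.5*||prox-x||^2 = 4.5905
lambda*||prox|| = 14.9264
Total = 19.5169


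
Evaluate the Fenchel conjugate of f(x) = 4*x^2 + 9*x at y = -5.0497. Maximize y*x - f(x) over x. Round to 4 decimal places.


f*(y) = sup_x {y*x - a*x^2 - b*x} = sup_x {(y-b)*x - a*x^2}
FOC: (y - b) - 2a*x = 0 => x* = (y - b)/(2a)
x* = (-5.0497 - 9)/(2*4) = -1.7562
f*(-5.0497) = (y-b)^2/(4a) = (-5.0497 - 9)^2/(4*4)
= 197.3941/16 = 12.3371


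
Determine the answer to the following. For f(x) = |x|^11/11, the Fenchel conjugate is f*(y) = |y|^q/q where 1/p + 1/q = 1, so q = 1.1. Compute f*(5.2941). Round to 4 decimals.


The conjugate exponent q satisfies 1/p + 1/q = 1.
p = 11, so q = 11/(11 - 1) = 1.1
|y|^q = 5.2941^1.1 = 6.2542
f*(5.2941) = 6.2542 / 1.1 = 5.6856


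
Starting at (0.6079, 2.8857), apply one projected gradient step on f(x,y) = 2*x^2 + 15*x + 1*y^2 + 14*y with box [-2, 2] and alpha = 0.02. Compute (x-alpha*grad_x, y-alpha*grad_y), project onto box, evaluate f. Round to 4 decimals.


Step 1: Compute gradient at (0.6079, 2.8857).
grad_x = 2*2*0.6079 + 15 = 17.4316
grad_y = 2*1*2.8857 + 14 = 19.7714
Step 2: Gradient step.
x_raw = 0.6079 - 0.02*17.4316 = 0.2593
y_raw = 2.8857 - 0.02*19.7714 = 2.4903
Step 3: Project onto [-2, 2].
x_proj = clip(0.2593) = 0.2593
y_proj = clip(2.4903) = 2.0
Step 4: Evaluate f.
f(0.2593, 2.0) = 36.0235


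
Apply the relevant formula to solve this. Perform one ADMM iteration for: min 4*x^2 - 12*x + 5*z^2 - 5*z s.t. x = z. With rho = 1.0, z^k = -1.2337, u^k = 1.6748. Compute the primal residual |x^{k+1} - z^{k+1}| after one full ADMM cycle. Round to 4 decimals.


ADMM iteration with rho = 1.0, z^k = -1.2337, u^k = 1.6748
Step 1: x-update.
Minimize 4*x^2 - 12*x + (1.0/2)*(x + 1.2337 + 1.6748)^2
FOC: (2*4 + 1.0)*x = 12 + 1.0*(-1.2337 - 1.6748)
x^{k+1} = 1.0102
Step 2: z-update.
Minimize 5*z^2 - 5*z + (1.0/2)*(1.0102 - z + 1.6748)^2
FOC: (2*5 + 1.0)*z = 5 + 1.0*(1.0102 + 1.6748)
z^{k+1} = 0.6986
Step 3: u-update.
u^{k+1} = 1.6748 + 1.0102 - 0.6986 = 1.9863
Step 4: Primal residual = |1.0102 - 0.6986| = 0.3115


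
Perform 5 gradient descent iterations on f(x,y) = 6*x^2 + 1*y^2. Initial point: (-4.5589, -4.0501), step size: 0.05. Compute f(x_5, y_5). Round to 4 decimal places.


Gradient descent on f(x,y) = 6*x^2 + 1*y^2.
Starting point: (-4.5589, -4.0501), alpha = 0.05
Step 1: grad_x = 2*6*-4.5589 = -54.7068, grad_y = 2*1*-4.0501 = -8.1002
  x_1 = -4.5589 - 0.05*-54.7068 = -1.8236
  y_1 = -4.0501 - 0.05*-8.1002 = -3.6451
Step 2: grad_x = 2*6*-1.8236 = -21.8827, grad_y = 2*1*-3.6451 = -7.2902
  x_2 = -1.8236 - 0.05*-21.8827 = -0.7294
  y_2 = -3.6451 - 0.05*-7.2902 = -3.2806
Step 3: grad_x = 2*6*-0.7294 = -8.7531, grad_y = 2*1*-3.2806 = -6.5612
  x_3 = -0.7294 - 0.05*-8.7531 = -0.2918
  y_3 = -3.2806 - 0.05*-6.5612 = -2.9525
Step 4: grad_x = 2*6*-0.2918 = -3.5012, grad_y = 2*1*-2.9525 = -5.905
  x_4 = -0.2918 - 0.05*-3.5012 = -0.1167
  y_4 = -2.9525 - 0.05*-5.905 = -2.6573
Step 5: grad_x = 2*6*-0.1167 = -1.4005, grad_y = 2*1*-2.6573 = -5.3145
  x_5 = -0.1167 - 0.05*-1.4005 = -0.0467
  y_5 = -2.6573 - 0.05*-5.3145 = -2.3915
f(-0.0467, -2.3915) = 6*(-0.0467)^2 + 1*(-2.3915)^2 = 5.7326


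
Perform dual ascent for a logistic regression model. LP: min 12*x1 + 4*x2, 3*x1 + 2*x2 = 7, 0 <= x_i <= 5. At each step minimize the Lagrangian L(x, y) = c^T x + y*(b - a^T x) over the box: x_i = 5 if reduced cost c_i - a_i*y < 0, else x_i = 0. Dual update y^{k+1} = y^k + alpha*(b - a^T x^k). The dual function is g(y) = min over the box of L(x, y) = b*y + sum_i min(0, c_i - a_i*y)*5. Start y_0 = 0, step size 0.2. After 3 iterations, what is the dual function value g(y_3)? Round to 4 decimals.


Dual ascent for LP: min 12*x1 + 4*x2, 3*x1 + 2*x2 = 7, 0 <= x_i <= 5
Step 1: y^k = 0.0, reduced costs: (12.0, 4.0)
  x^k = (0.0, 0.0), subgradient = b - a^T x = 7.0
  y^{k+1} = 0.0 + 0.2*7.0 = 1.4
Step 2: y^k = 1.4, reduced costs: (7.8, 1.2)
  x^k = (0.0, 0.0), subgradient = b - a^T x = 7.0
  y^{k+1} = 1.4 + 0.2*7.0 = 2.8
Step 3: y^k = 2.8, reduced costs: (3.6, -1.6)
  x^k = (0.0, 5.0), subgradient = b - a^T x = -3.0
  y^{k+1} = 2.8 + 0.2*-3.0 = 2.2
Dual objective at y_3 = 2.2: reduced costs (5.4, -0.4), box minimizer x = (0.0, 5.0)
g(y_3) = b*y + (c1 - a1*y)*x1 + (c2 - a2*y)*x2 = 7*2.2 + 5.4*0.0 + (-0.4)*5.0 = 15.4 + 0.0 - 2.0 = 13.4


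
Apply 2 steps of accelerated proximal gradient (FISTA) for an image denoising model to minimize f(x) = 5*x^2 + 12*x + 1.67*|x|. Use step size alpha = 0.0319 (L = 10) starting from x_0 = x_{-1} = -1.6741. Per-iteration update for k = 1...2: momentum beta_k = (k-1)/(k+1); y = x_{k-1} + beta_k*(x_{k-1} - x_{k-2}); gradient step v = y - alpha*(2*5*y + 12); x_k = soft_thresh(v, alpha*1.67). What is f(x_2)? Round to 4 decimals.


FISTA on f(x) = 5*x^2 + 12*x + 1.67*|x|
L = 10, alpha = 0.0319
Iteration 1: beta = 0.0, y = -1.6741 + 0.0*(-1.6741 + 1.6741) = -1.6741
  grad(y) = -4.741, v = y - alpha*grad = -1.5229
  prox(v) = soft_thresh(-1.5229, 0.0533) = -1.4696
Iteration 2: beta = 0.3333, y = -1.4696 + 0.3333*(-1.4696 + 1.6741) = -1.4014
  grad(y) = -2.0142, v = y - alpha*grad = -1.3372
  prox(v) = soft_thresh(-1.3372, 0.0533) = -1.2839
f(x_2) = 5*(-1.2839)^2 + 12*(-1.2839) + 1.67*|-1.2839| = -5.0207


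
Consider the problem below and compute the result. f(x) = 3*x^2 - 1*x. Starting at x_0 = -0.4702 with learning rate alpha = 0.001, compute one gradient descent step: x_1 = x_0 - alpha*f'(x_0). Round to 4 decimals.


We compute the gradient at x_0 and apply the update.
f'(x) = 6*x - 1
f'(-0.4702) = 6*-0.4702 - 1 = -3.8212
x_1 = -0.4702 - 0.001*-3.8212 = -0.4664


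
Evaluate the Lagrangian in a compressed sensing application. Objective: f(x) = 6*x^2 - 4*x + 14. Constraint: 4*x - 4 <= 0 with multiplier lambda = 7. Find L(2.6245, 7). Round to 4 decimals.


Step 1: Evaluate f(x).
f(2.6245) = 6*2.6245^2 - 4*2.6245 + 14 = 44.83
Step 2: Evaluate g(x).
g(2.6245) = 4*2.6245 - 4 = 6.498
Step 3: Compute Lagrangian.
L = 44.83 + 7*6.498 = 90.316


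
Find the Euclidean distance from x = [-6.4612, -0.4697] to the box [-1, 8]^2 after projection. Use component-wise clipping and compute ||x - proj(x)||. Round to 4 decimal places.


Project each component onto [-1, 8].
clip(-6.4612) = -1.0, clip(-0.4697) = -0.4697
Projection = [-1.0, -0.4697]
Squared diffs: [29.8247, 0.0]
Distance = sqrt(29.8247) = 5.4612


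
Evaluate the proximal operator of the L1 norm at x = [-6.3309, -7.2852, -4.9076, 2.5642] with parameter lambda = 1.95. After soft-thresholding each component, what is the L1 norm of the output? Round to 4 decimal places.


Soft-thresholding with lambda = 1.95:
prox(-6.3309) = sign(-6.3309)*max(|-6.3309| - 1.95, 0) = -4.3809
prox(-7.2852) = sign(-7.2852)*max(|-7.2852| - 1.95, 0) = -5.3352
prox(-4.9076) = sign(-4.9076)*max(|-4.9076| - 1.95, 0) = -2.9576
prox(2.5642) = sign(2.5642)*max(|2.5642| - 1.95, 0) = 0.6142
prox(x) = [-4.3809, -5.3352, -2.9576, 0.6142]
||prox(x)||_1 = 4.3809 + 5.3352 + 2.9576 + 0.6142 = 13.2879


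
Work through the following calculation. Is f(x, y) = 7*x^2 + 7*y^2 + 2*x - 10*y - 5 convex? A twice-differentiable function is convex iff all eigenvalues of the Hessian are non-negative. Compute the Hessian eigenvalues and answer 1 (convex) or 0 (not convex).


The Hessian of f(x,y) = 7*x^2 + 7*y^2 + 2*x - 10*y - 5 is:
H = [[14, 0], [0, 14]]
Trace = 14 + 14 = 28
Determinant = 14*14 - (0)^2 = 196
Discriminant = (28)^2 - 4*196 = 0.0
Eigenvalues: lambda_1 = 14.0, lambda_2 = 14.0
The function is convex.

1


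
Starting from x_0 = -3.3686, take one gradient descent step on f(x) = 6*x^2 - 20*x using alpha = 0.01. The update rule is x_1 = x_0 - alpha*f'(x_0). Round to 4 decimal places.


We compute the gradient at x_0 and apply the update.
f'(x) = 12*x - 20
f'(-3.3686) = 12*-3.3686 - 20 = -60.4232
x_1 = -3.3686 - 0.01*-60.4232 = -2.7644


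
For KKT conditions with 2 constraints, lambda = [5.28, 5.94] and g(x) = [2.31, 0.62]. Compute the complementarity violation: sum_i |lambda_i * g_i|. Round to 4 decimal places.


KKT complementary slackness check:
lambda_1 * g_1 = 5.28 * 2.31 = 12.1968
lambda_2 * g_2 = 5.94 * 0.62 = 3.6828
Total violation = 12.1968 + 3.6828 = 15.8796


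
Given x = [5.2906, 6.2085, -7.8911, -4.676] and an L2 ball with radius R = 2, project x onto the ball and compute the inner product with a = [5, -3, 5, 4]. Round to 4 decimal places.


Step 1: Compute ||x|| (intermediates to 6 decimals).
||x|| = sqrt(5.2906^2 + 6.2085^2 + (-7.8911)^2 + (-4.676)^2) = 12.274785
Step 2: Project.
Since ||x|| > R, scale = R/||x|| = 2/12.274785 = 0.162936, proj(x) = scale * x
proj(x) = [0.862029, 1.011588, -1.285744, -0.761889]
Step 3: Dot product.
a^T * proj(x) = 5*0.862029 - 3*1.011588 + 5*(-1.285744) + 4*(-0.761889) = -8.2009


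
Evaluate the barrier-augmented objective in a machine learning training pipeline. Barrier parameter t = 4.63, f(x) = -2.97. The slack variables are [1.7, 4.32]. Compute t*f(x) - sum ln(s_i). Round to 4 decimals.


Step 1: Compute log-barrier.
ln values: [0.5306, 1.4633]
phi = -(0.5306 + 1.4633) = -1.9939
Step 2: Compute augmented objective.
t*f(x) = 4.63*-2.97 = -13.7511
Total = -13.7511 - 1.9939 = -15.745


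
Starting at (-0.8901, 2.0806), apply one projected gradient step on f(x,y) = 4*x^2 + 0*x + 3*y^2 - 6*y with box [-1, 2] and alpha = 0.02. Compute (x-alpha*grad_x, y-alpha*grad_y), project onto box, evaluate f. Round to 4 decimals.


Step 1: Compute gradient at (-0.8901, 2.0806).
grad_x = 2*4*-0.8901 + 0 = -7.1208
grad_y = 2*3*2.0806 - 6 = 6.4836
Step 2: Gradient step.
x_raw = -0.8901 - 0.02*-7.1208 = -0.7477
y_raw = 2.0806 - 0.02*6.4836 = 1.9509
Step 3: Project onto [-1, 2].
x_proj = clip(-0.7477) = -0.7477
y_proj = clip(1.9509) = 1.9509
Step 4: Evaluate f.
f(-0.7477, 1.9509) = 1.9489


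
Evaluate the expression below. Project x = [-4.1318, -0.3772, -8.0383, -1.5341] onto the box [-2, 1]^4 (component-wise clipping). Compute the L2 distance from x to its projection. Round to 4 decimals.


Project each component onto [-2, 1].
clip(-4.1318) = -2.0, clip(-0.3772) = -0.3772, clip(-8.0383) = -2.0, clip(-1.5341) = -1.5341
Projection = [-2.0, -0.3772, -2.0, -1.5341]
Squared diffs: [4.5446, 0.0, 36.4611, 0.0]
Distance = sqrt(41.0057) = 6.4036


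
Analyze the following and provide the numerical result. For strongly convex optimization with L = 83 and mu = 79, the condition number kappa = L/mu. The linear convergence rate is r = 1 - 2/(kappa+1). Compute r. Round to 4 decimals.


Step 1: Compute the condition number.
kappa = L/mu = 83/79 = 1.0506
Step 2: Compute the convergence rate.
r = 1 - 2/(kappa + 1) = 1 - 2*mu/(L + mu) = (L - mu)/(L + mu) = 4/162 = 0.0247


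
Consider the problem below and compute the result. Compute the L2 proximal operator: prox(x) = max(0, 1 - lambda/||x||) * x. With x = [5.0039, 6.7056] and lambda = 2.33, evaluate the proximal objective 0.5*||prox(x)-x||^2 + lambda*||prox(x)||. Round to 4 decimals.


Step 1: Compute ||x||.
||x|| = 8.3668
Step 2: Compute scaling factor.
scale = max(0, 1 - 2.33/8.3668) = 0.7215
Step 3: prox(x) = [3.6104, 4.8382]
||prox(x)|| = 6.0368
Step 4: Proximal objective.
0.5*||prox-x||^2 = 2.7145
lambda*||prox|| = 14.0657
Total = 16.7803


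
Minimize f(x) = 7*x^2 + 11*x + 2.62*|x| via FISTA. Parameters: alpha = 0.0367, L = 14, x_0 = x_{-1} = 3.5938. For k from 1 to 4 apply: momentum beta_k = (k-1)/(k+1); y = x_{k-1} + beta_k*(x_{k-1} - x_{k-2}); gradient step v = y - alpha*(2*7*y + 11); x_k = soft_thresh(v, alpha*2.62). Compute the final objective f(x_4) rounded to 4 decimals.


FISTA on f(x) = 7*x^2 + 11*x + 2.62*|x|
L = 14, alpha = 0.0367
Iteration 1: beta = 0.0, y = 3.5938 + 0.0*(3.5938 - 3.5938) = 3.5938
  grad(y) = 61.3132, v = y - alpha*grad = 1.3436
  prox(v) = soft_thresh(1.3436, 0.0962) = 1.2475
Iteration 2: beta = 0.3333, y = 1.2475 + 0.3333*(1.2475 - 3.5938) = 0.4653
  grad(y) = 17.5147, v = y - alpha*grad = -0.1775
  prox(v) = soft_thresh(-0.1775, 0.0962) = -0.0813
Iteration 3: beta = 0.5, y = -0.0813 + 0.5*(-0.0813 - 1.2475) = -0.7457
  grad(y) = 0.5605, v = y - alpha*grad = -0.7662
  prox(v) = soft_thresh(-0.7662, 0.0962) = -0.6701
Iteration 4: beta = 0.6, y = -0.6701 + 0.6*(-0.6701 + 0.0813) = -1.0234
  grad(y) = -3.3272, v = y - alpha*grad = -0.9013
  prox(v) = soft_thresh(-0.9013, 0.0962) = -0.8051
f(x_4) = 7*(-0.8051)^2 + 11*(-0.8051) + 2.62*|-0.8051| = -2.2094
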